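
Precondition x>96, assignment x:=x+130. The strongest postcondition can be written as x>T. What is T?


Formula: sp(P, x:=E) = exists old_x. (x = E[old_x/x]) AND P[old_x/x] (old_x is the value of x before the assignment; eliminate old_x by solving x = E[old_x/x] for old_x)
Step 1: Precondition P: x>96, i.e. old_x > 96
Step 2: Assignment gives x = old_x + 130, so old_x = x - 130
Step 3: Substitute into P: x - 130 > 96
Step 4: Simplify: x > 96+130 = 226

226


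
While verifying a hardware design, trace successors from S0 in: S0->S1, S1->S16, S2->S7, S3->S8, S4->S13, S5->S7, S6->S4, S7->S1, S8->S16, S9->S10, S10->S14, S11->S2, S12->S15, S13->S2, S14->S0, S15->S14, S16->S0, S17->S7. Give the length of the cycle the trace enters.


Trace from S0 until a state repeats:
  S0 -> S1 -> S16 -> S0
S0 first seen at step 0, revisited at step 3.
Cycle length = 3 - 0 = 3

3


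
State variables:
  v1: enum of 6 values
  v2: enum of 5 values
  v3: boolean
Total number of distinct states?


State space = product of domain sizes of all variables.
Domain sizes:
  v1 (enum of 6 values): 6
  v2 (enum of 5 values): 5
  v3 (boolean): 2
Product = 6 * 5 * 2 = 60

60


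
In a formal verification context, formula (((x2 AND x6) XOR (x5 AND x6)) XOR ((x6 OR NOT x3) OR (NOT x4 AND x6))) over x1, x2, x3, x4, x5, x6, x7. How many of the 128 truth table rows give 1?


Formula: (((x2 AND x6) XOR (x5 AND x6)) XOR ((x6 OR NOT x3) OR (NOT x4 AND x6))) over 7 vars (128 rows)
Evaluate each row (x1, x2, x3, x4, x5, x6, x7 as bits, MSB first):
  row 0 [0000000]: (((0 AND 0) XOR (0 AND 0)) XOR ((0 OR NOT 0) OR (NOT 0 AND 0))) -> 1
  row 1 [0000001]: (((0 AND 0) XOR (0 AND 0)) XOR ((0 OR NOT 0) OR (NOT 0 AND 0))) -> 1
  row 2 [0000010]: (((0 AND 1) XOR (0 AND 1)) XOR ((1 OR NOT 0) OR (NOT 0 AND 1))) -> 1
  row 3 [0000011]: (((0 AND 1) XOR (0 AND 1)) XOR ((1 OR NOT 0) OR (NOT 0 AND 1))) -> 1
  row 4 [0000100]: (((0 AND 0) XOR (1 AND 0)) XOR ((0 OR NOT 0) OR (NOT 0 AND 0))) -> 1
  (every remaining row is evaluated the same way; all 128 results are listed next)
Full result column, 8 rows per line (x1,x2,x3,x4 fixed per line; x5,x6,x7 runs 000..111 left to right):
  rows 0-7 [x1,x2,x3,x4=0000]: 11111100  (ones: 6)
  rows 8-15 [x1,x2,x3,x4=0001]: 11111100  (ones: 6)
  rows 16-23 [x1,x2,x3,x4=0010]: 00110000  (ones: 2)
  rows 24-31 [x1,x2,x3,x4=0011]: 00110000  (ones: 2)
  rows 32-39 [x1,x2,x3,x4=0100]: 11001111  (ones: 6)
  rows 40-47 [x1,x2,x3,x4=0101]: 11001111  (ones: 6)
  rows 48-55 [x1,x2,x3,x4=0110]: 00000011  (ones: 2)
  rows 56-63 [x1,x2,x3,x4=0111]: 00000011  (ones: 2)
  rows 64-71 [x1,x2,x3,x4=1000]: 11111100  (ones: 6)
  rows 72-79 [x1,x2,x3,x4=1001]: 11111100  (ones: 6)
  rows 80-87 [x1,x2,x3,x4=1010]: 00110000  (ones: 2)
  rows 88-95 [x1,x2,x3,x4=1011]: 00110000  (ones: 2)
  rows 96-103 [x1,x2,x3,x4=1100]: 11001111  (ones: 6)
  rows 104-111 [x1,x2,x3,x4=1101]: 11001111  (ones: 6)
  rows 112-119 [x1,x2,x3,x4=1110]: 00000011  (ones: 2)
  rows 120-127 [x1,x2,x3,x4=1111]: 00000011  (ones: 2)
Count of 1-rows = 6+6+2+2+6+6+2+2+6+6+2+2+6+6+2+2 = 64

64


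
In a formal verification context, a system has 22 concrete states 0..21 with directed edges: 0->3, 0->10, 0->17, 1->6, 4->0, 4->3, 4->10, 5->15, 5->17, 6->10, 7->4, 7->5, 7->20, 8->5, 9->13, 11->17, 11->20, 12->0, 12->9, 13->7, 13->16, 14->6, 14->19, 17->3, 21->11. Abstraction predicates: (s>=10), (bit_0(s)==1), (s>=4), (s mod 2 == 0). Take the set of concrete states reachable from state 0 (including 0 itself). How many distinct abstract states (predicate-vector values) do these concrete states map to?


BFS from 0:
Concrete reachable: {0, 3, 10, 17}
Abstract via predicates (s>=10), (bit_0(s)==1), (s>=4), (s mod 2 == 0):
  (0,0,0,1) <- {0}
  (0,1,0,0) <- {3}
  (1,0,1,1) <- {10}
  (1,1,1,0) <- {17}
Distinct abstract states = 4

4


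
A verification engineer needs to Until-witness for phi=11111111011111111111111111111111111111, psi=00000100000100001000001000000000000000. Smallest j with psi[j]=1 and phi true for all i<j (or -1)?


(phi U psi) at 0: need smallest j with psi[j]=1 and phi[i]=1 for all i in [0,j).
Scan from step 0:
  step 0: phi=1, psi=0 -> continue
  step 1: phi=1, psi=0 -> continue
  step 2: phi=1, psi=0 -> continue
  step 3: phi=1, psi=0 -> continue
  step 5: psi=1 and phi held for [0,5) -> witness found
Witness step = 5

5


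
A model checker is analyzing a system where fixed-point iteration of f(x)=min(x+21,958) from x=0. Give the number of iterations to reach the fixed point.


Step 1: x=0, cap=958, increment=21
Step 2: x grows by 21 each step until capped at 958; fixed point is x=958
Step 3: iterations = ceil(958/21) = 46

46


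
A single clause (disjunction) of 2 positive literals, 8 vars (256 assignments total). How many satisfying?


Step 1: Total=2^8=256
Step 2: Unsat when all 2 false: 2^6=64
Step 3: Sat=256-64=192

192


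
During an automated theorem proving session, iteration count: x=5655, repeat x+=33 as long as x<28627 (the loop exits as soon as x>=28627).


Step 1: x goes from 5655 toward 28627 by 33; the body runs while x<28627, so iterations = ceil((bound-start)/step)
Step 2: Distance=22972
Step 3: ceil(22972/33)=697

697


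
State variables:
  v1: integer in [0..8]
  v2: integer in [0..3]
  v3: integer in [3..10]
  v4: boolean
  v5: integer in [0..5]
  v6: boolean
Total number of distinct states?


State space = product of domain sizes of all variables.
Domain sizes:
  v1 (integer in [0..8]): 9
  v2 (integer in [0..3]): 4
  v3 (integer in [3..10]): 8
  v4 (boolean): 2
  v5 (integer in [0..5]): 6
  v6 (boolean): 2
Product = 9 * 4 * 8 * 2 * 6 * 2 = 6912

6912


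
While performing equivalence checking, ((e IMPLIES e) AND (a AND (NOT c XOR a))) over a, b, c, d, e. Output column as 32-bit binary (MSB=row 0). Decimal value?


Formula: ((e IMPLIES e) AND (a AND (NOT c XOR a))) over a, b, c, d, e (32 rows)
Evaluate each row (bits = a,b,c,d,e, MSB first):
  row 0 [00000]: ((0 IMPLIES 0) AND (0 AND (NOT 0 XOR 0))) -> 0
  row 1 [00001]: ((1 IMPLIES 1) AND (0 AND (NOT 0 XOR 0))) -> 0
  row 2 [00010]: ((0 IMPLIES 0) AND (0 AND (NOT 0 XOR 0))) -> 0
  row 3 [00011]: ((1 IMPLIES 1) AND (0 AND (NOT 0 XOR 0))) -> 0
  row 4 [00100]: ((0 IMPLIES 0) AND (0 AND (NOT 1 XOR 0))) -> 0
  row 5 [00101]: ((1 IMPLIES 1) AND (0 AND (NOT 1 XOR 0))) -> 0
  row 6 [00110]: ((0 IMPLIES 0) AND (0 AND (NOT 1 XOR 0))) -> 0
  row 7 [00111]: ((1 IMPLIES 1) AND (0 AND (NOT 1 XOR 0))) -> 0
  row 8 [01000]: ((0 IMPLIES 0) AND (0 AND (NOT 0 XOR 0))) -> 0
  row 9 [01001]: ((1 IMPLIES 1) AND (0 AND (NOT 0 XOR 0))) -> 0
  row 10 [01010]: ((0 IMPLIES 0) AND (0 AND (NOT 0 XOR 0))) -> 0
  row 11 [01011]: ((1 IMPLIES 1) AND (0 AND (NOT 0 XOR 0))) -> 0
  row 12 [01100]: ((0 IMPLIES 0) AND (0 AND (NOT 1 XOR 0))) -> 0
  row 13 [01101]: ((1 IMPLIES 1) AND (0 AND (NOT 1 XOR 0))) -> 0
  row 14 [01110]: ((0 IMPLIES 0) AND (0 AND (NOT 1 XOR 0))) -> 0
  row 15 [01111]: ((1 IMPLIES 1) AND (0 AND (NOT 1 XOR 0))) -> 0
  row 16 [10000]: ((0 IMPLIES 0) AND (1 AND (NOT 0 XOR 1))) -> 0
  row 17 [10001]: ((1 IMPLIES 1) AND (1 AND (NOT 0 XOR 1))) -> 0
  row 18 [10010]: ((0 IMPLIES 0) AND (1 AND (NOT 0 XOR 1))) -> 0
  row 19 [10011]: ((1 IMPLIES 1) AND (1 AND (NOT 0 XOR 1))) -> 0
  row 20 [10100]: ((0 IMPLIES 0) AND (1 AND (NOT 1 XOR 1))) -> 1
  row 21 [10101]: ((1 IMPLIES 1) AND (1 AND (NOT 1 XOR 1))) -> 1
  row 22 [10110]: ((0 IMPLIES 0) AND (1 AND (NOT 1 XOR 1))) -> 1
  row 23 [10111]: ((1 IMPLIES 1) AND (1 AND (NOT 1 XOR 1))) -> 1
  row 24 [11000]: ((0 IMPLIES 0) AND (1 AND (NOT 0 XOR 1))) -> 0
  row 25 [11001]: ((1 IMPLIES 1) AND (1 AND (NOT 0 XOR 1))) -> 0
  row 26 [11010]: ((0 IMPLIES 0) AND (1 AND (NOT 0 XOR 1))) -> 0
  row 27 [11011]: ((1 IMPLIES 1) AND (1 AND (NOT 0 XOR 1))) -> 0
  row 28 [11100]: ((0 IMPLIES 0) AND (1 AND (NOT 1 XOR 1))) -> 1
  row 29 [11101]: ((1 IMPLIES 1) AND (1 AND (NOT 1 XOR 1))) -> 1
  row 30 [11110]: ((0 IMPLIES 0) AND (1 AND (NOT 1 XOR 1))) -> 1
  row 31 [11111]: ((1 IMPLIES 1) AND (1 AND (NOT 1 XOR 1))) -> 1
Full result column, 4 rows per line (a,b,c fixed per line; d,e runs 00..11 left to right):
  rows 0-3 [a,b,c=000]: 0000  = hex 0
  rows 4-7 [a,b,c=001]: 0000  = hex 0
  rows 8-11 [a,b,c=010]: 0000  = hex 0
  rows 12-15 [a,b,c=011]: 0000  = hex 0
  rows 16-19 [a,b,c=100]: 0000  = hex 0
  rows 20-23 [a,b,c=101]: 1111  = hex F
  rows 24-27 [a,b,c=110]: 0000  = hex 0
  rows 28-31 [a,b,c=111]: 1111  = hex F
Output column (row 0 .. row 31) = 00000000000000000000111100001111
Output column grouped in 4s = 0000 0000 0000 0000 0000 1111 0000 1111 = 0x00000F0F
Convert to decimal digit by digit (value = value*16 + digit):
  0 -> 0
  0*16 + 0 = 0
  0*16 + 0 = 0
  0*16 + 0 = 0
  0*16 + 0 = 0
  0*16 + 15 (F) = 15
  15*16 + 0 = 240
  240*16 + 15 (F) = 3855
Decimal = 3855

3855


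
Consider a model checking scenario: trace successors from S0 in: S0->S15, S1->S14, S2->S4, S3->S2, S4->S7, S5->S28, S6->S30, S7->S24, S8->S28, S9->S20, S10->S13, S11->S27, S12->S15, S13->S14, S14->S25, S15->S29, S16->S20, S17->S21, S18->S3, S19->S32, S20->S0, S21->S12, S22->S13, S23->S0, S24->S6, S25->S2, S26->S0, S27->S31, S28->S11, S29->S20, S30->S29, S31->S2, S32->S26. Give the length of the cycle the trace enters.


Trace from S0 until a state repeats:
  S0 -> S15 -> S29 -> S20 -> S0
S0 first seen at step 0, revisited at step 4.
Cycle length = 4 - 0 = 4

4


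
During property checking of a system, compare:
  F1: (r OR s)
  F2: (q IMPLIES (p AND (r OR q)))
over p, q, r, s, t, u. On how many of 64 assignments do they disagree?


F1 = (r OR s)
F2 = (q IMPLIES (p AND (r OR q)))
Evaluate both on each of 64 rows (bits = p,q,r,s,t,u):
  row 0 [000000]: F1=0 F2=1 (differ) -> 1
  row 1 [000001]: F1=0 F2=1 (differ) -> 1
  row 2 [000010]: F1=0 F2=1 (differ) -> 1
  row 3 [000011]: F1=0 F2=1 (differ) -> 1
  row 4 [000100]: F1=1 F2=1 -> 0
  (every remaining row is evaluated the same way; all 64 results are listed next)
Full result column, 8 rows per line (p,q,r fixed per line; s,t,u runs 000..111 left to right):
  rows 0-7 [p,q,r=000]: 11110000  (ones: 4)
  rows 8-15 [p,q,r=001]: 00000000  (ones: 0)
  rows 16-23 [p,q,r=010]: 00001111  (ones: 4)
  rows 24-31 [p,q,r=011]: 11111111  (ones: 8)
  rows 32-39 [p,q,r=100]: 11110000  (ones: 4)
  rows 40-47 [p,q,r=101]: 00000000  (ones: 0)
  rows 48-55 [p,q,r=110]: 11110000  (ones: 4)
  rows 56-63 [p,q,r=111]: 00000000  (ones: 0)
Disagreements = 4+0+4+8+4+0+4+0 = 24

24


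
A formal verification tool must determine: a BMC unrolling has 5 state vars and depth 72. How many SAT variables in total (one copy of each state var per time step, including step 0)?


BMC unrolls to depth k, creating one copy of each state var for steps 0..k.
Step count = 72 + 1 = 73 (steps 0 through 72)
Vars per step = 5
Total = 5 * 73 = 365

365


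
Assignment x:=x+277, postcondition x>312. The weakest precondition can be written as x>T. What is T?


Formula: wp(x:=E, P) = P[E/x] (substitute E for x in postcondition)
Step 1: Postcondition: x>312
Step 2: Substitute x+277 for x: x+277>312
Step 3: Solve for x: x > 312-277 = 35

35


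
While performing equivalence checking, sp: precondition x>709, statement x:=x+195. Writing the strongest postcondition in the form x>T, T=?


Formula: sp(P, x:=E) = exists old_x. (x = E[old_x/x]) AND P[old_x/x] (old_x is the value of x before the assignment; eliminate old_x by solving x = E[old_x/x] for old_x)
Step 1: Precondition P: x>709, i.e. old_x > 709
Step 2: Assignment gives x = old_x + 195, so old_x = x - 195
Step 3: Substitute into P: x - 195 > 709
Step 4: Simplify: x > 709+195 = 904

904


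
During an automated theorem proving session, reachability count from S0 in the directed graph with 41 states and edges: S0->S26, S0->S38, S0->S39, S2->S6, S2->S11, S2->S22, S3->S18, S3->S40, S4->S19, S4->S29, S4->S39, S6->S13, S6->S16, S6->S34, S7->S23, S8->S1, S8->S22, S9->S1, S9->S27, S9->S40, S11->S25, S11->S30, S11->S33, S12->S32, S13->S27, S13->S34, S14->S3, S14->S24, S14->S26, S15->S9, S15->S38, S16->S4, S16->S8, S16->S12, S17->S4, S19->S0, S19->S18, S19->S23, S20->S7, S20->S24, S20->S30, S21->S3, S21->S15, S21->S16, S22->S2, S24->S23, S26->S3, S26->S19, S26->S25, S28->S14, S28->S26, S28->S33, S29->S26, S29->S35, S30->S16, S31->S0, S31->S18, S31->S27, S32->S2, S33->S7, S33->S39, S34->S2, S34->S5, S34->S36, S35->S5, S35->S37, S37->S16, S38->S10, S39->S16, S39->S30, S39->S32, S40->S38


BFS from S0:
  layer 0: {S0}
  layer 1: {S26, S38, S39}
  layer 2: {S3, S10, S16, S19, S25, S30, S32}
  layer 3: {S2, S4, S8, S12, S18, S23, S40}
  layer 4: {S1, S6, S11, S22, S29}
  layer 5: {S13, S33, S34, S35}
  layer 6: {S5, S7, S27, S36, S37}
Reachable set: {S0, S1, S2, S3, S4, S5, S6, S7, S8, S10, S11, S12, S13, S16, S18, S19, S22, S23, S25, S26, S27, S29, S30, S32, S33, S34, S35, S36, S37, S38, S39, S40}
Count = 32

32


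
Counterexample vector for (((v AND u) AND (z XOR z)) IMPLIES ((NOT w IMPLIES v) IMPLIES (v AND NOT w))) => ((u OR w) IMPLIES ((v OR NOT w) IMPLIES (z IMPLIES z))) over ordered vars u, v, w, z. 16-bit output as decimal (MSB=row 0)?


F1 = (((v AND u) AND (z XOR z)) IMPLIES ((NOT w IMPLIES v) IMPLIES (v AND NOT w)))
F2 = ((u OR w) IMPLIES ((v OR NOT w) IMPLIES (z IMPLIES z)))
Counterexample to F1=>F2 is where F1=1 and F2=0.
Evaluate each row (bits = u,v,w,z, MSB first):
  row 0 [0000]: F1=1 F2=1 -> F1&~F2 -> 0
  row 1 [0001]: F1=1 F2=1 -> F1&~F2 -> 0
  row 2 [0010]: F1=1 F2=1 -> F1&~F2 -> 0
  row 3 [0011]: F1=1 F2=1 -> F1&~F2 -> 0
  row 4 [0100]: F1=1 F2=1 -> F1&~F2 -> 0
  row 5 [0101]: F1=1 F2=1 -> F1&~F2 -> 0
  row 6 [0110]: F1=1 F2=1 -> F1&~F2 -> 0
  row 7 [0111]: F1=1 F2=1 -> F1&~F2 -> 0
  row 8 [1000]: F1=1 F2=1 -> F1&~F2 -> 0
  row 9 [1001]: F1=1 F2=1 -> F1&~F2 -> 0
  row 10 [1010]: F1=1 F2=1 -> F1&~F2 -> 0
  row 11 [1011]: F1=1 F2=1 -> F1&~F2 -> 0
  row 12 [1100]: F1=1 F2=1 -> F1&~F2 -> 0
  row 13 [1101]: F1=1 F2=1 -> F1&~F2 -> 0
  row 14 [1110]: F1=1 F2=1 -> F1&~F2 -> 0
  row 15 [1111]: F1=1 F2=1 -> F1&~F2 -> 0
Full result column, 4 rows per line (u,v fixed per line; w,z runs 00..11 left to right):
  rows 0-3 [u,v=00]: 0000  = hex 0
  rows 4-7 [u,v=01]: 0000  = hex 0
  rows 8-11 [u,v=10]: 0000  = hex 0
  rows 12-15 [u,v=11]: 0000  = hex 0
Counterexample vector (row 0 .. row 15) = 0000000000000000
Output column grouped in 4s = 0000 0000 0000 0000 = 0x0000
Convert to decimal digit by digit (value = value*16 + digit):
  0 -> 0
  0*16 + 0 = 0
  0*16 + 0 = 0
  0*16 + 0 = 0
Decimal = 0

0


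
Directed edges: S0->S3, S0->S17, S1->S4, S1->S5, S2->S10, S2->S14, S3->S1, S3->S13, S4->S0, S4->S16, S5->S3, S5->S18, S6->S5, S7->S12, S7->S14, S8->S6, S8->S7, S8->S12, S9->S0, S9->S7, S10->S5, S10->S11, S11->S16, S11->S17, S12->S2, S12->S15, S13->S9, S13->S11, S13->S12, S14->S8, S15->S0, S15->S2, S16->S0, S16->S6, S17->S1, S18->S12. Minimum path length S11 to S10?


BFS layer-by-layer from S11:
  dist 0: {S11}
  dist 1: {S16, S17}
  dist 2: {S0, S1, S6}
  dist 3: {S3, S4, S5}
  dist 4: {S13, S18}
  dist 5: {S9, S12}
  dist 6: {S2, S7, S15}
  dist 7: {S10, S14}
  -> S10 reached at distance 7
Shortest path length = 7

7


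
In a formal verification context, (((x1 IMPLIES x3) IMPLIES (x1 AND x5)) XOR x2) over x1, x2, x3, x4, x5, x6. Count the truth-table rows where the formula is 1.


Formula: (((x1 IMPLIES x3) IMPLIES (x1 AND x5)) XOR x2) over 6 vars (64 rows)
Evaluate each row (x1, x2, x3, x4, x5, x6 as bits, MSB first):
  row 0 [000000]: (((0 IMPLIES 0) IMPLIES (0 AND 0)) XOR 0) -> 0
  row 1 [000001]: (((0 IMPLIES 0) IMPLIES (0 AND 0)) XOR 0) -> 0
  row 2 [000010]: (((0 IMPLIES 0) IMPLIES (0 AND 1)) XOR 0) -> 0
  row 3 [000011]: (((0 IMPLIES 0) IMPLIES (0 AND 1)) XOR 0) -> 0
  row 4 [000100]: (((0 IMPLIES 0) IMPLIES (0 AND 0)) XOR 0) -> 0
  (every remaining row is evaluated the same way; all 64 results are listed next)
Full result column, 8 rows per line (x1,x2,x3 fixed per line; x4,x5,x6 runs 000..111 left to right):
  rows 0-7 [x1,x2,x3=000]: 00000000  (ones: 0)
  rows 8-15 [x1,x2,x3=001]: 00000000  (ones: 0)
  rows 16-23 [x1,x2,x3=010]: 11111111  (ones: 8)
  rows 24-31 [x1,x2,x3=011]: 11111111  (ones: 8)
  rows 32-39 [x1,x2,x3=100]: 11111111  (ones: 8)
  rows 40-47 [x1,x2,x3=101]: 00110011  (ones: 4)
  rows 48-55 [x1,x2,x3=110]: 00000000  (ones: 0)
  rows 56-63 [x1,x2,x3=111]: 11001100  (ones: 4)
Count of 1-rows = 0+0+8+8+8+4+0+4 = 32

32


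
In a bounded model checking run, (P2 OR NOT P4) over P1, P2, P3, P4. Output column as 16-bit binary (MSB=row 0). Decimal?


Formula: (P2 OR NOT P4) over P1, P2, P3, P4 (16 rows)
Evaluate each row (bits = P1,P2,P3,P4, MSB first):
  row 0 [0000]: (0 OR NOT 0) -> 1
  row 1 [0001]: (0 OR NOT 1) -> 0
  row 2 [0010]: (0 OR NOT 0) -> 1
  row 3 [0011]: (0 OR NOT 1) -> 0
  row 4 [0100]: (1 OR NOT 0) -> 1
  row 5 [0101]: (1 OR NOT 1) -> 1
  row 6 [0110]: (1 OR NOT 0) -> 1
  row 7 [0111]: (1 OR NOT 1) -> 1
  row 8 [1000]: (0 OR NOT 0) -> 1
  row 9 [1001]: (0 OR NOT 1) -> 0
  row 10 [1010]: (0 OR NOT 0) -> 1
  row 11 [1011]: (0 OR NOT 1) -> 0
  row 12 [1100]: (1 OR NOT 0) -> 1
  row 13 [1101]: (1 OR NOT 1) -> 1
  row 14 [1110]: (1 OR NOT 0) -> 1
  row 15 [1111]: (1 OR NOT 1) -> 1
Full result column, 4 rows per line (P1,P2 fixed per line; P3,P4 runs 00..11 left to right):
  rows 0-3 [P1,P2=00]: 1010  = hex A
  rows 4-7 [P1,P2=01]: 1111  = hex F
  rows 8-11 [P1,P2=10]: 1010  = hex A
  rows 12-15 [P1,P2=11]: 1111  = hex F
Output column (row 0 .. row 15) = 1010111110101111
Output column grouped in 4s = 1010 1111 1010 1111 = 0xAFAF
Convert to decimal digit by digit (value = value*16 + digit):
  A -> 10
  10*16 + 15 (F) = 175
  175*16 + 10 (A) = 2810
  2810*16 + 15 (F) = 44975
Decimal = 44975

44975


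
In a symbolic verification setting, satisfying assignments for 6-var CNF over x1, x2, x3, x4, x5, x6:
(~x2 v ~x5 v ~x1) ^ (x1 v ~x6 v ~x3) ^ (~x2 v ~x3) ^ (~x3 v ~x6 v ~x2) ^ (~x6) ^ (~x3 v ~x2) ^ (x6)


CNF with 7 clauses over 6 vars (64 assignments).
An assignment satisfies CNF iff every clause has >=1 true literal.
Check each row (bits = x1,x2,x3,x4,x5,x6; clause T/F shown):
  row 0 [000000]: clauses=TTTTTTF -> 0
  row 1 [000001]: clauses=TTTTFTT -> 0
  row 2 [000010]: clauses=TTTTTTF -> 0
  row 3 [000011]: clauses=TTTTFTT -> 0
  row 4 [000100]: clauses=TTTTTTF -> 0
  (every remaining row is evaluated the same way; all 64 results are listed next)
Full result column, 8 rows per line (x1,x2,x3 fixed per line; x4,x5,x6 runs 000..111 left to right):
  rows 0-7 [x1,x2,x3=000]: 00000000  (ones: 0)
  rows 8-15 [x1,x2,x3=001]: 00000000  (ones: 0)
  rows 16-23 [x1,x2,x3=010]: 00000000  (ones: 0)
  rows 24-31 [x1,x2,x3=011]: 00000000  (ones: 0)
  rows 32-39 [x1,x2,x3=100]: 00000000  (ones: 0)
  rows 40-47 [x1,x2,x3=101]: 00000000  (ones: 0)
  rows 48-55 [x1,x2,x3=110]: 00000000  (ones: 0)
  rows 56-63 [x1,x2,x3=111]: 00000000  (ones: 0)
Satisfying assignments = 0+0+0+0+0+0+0+0 = 0

0


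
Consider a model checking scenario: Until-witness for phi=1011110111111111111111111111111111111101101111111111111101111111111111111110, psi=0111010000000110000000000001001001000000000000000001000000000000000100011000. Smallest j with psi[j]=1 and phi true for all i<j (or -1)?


(phi U psi) at 0: need smallest j with psi[j]=1 and phi[i]=1 for all i in [0,j).
Scan from step 0:
  step 0: phi=1, psi=0 -> continue
  step 1: psi=1 and phi held for [0,1) -> witness found
Witness step = 1

1


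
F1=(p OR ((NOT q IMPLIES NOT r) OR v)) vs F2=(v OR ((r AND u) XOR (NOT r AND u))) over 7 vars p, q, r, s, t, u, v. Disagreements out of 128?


F1 = (p OR ((NOT q IMPLIES NOT r) OR v))
F2 = (v OR ((r AND u) XOR (NOT r AND u)))
Evaluate both on each of 128 rows (bits = p,q,r,s,t,u,v):
  row 0 [0000000]: F1=1 F2=0 (differ) -> 1
  row 1 [0000001]: F1=1 F2=1 -> 0
  row 2 [0000010]: F1=1 F2=1 -> 0
  row 3 [0000011]: F1=1 F2=1 -> 0
  row 4 [0000100]: F1=1 F2=0 (differ) -> 1
  (every remaining row is evaluated the same way; all 128 results are listed next)
Full result column, 8 rows per line (p,q,r,s fixed per line; t,u,v runs 000..111 left to right):
  rows 0-7 [p,q,r,s=0000]: 10001000  (ones: 2)
  rows 8-15 [p,q,r,s=0001]: 10001000  (ones: 2)
  rows 16-23 [p,q,r,s=0010]: 00100010  (ones: 2)
  rows 24-31 [p,q,r,s=0011]: 00100010  (ones: 2)
  rows 32-39 [p,q,r,s=0100]: 10001000  (ones: 2)
  rows 40-47 [p,q,r,s=0101]: 10001000  (ones: 2)
  rows 48-55 [p,q,r,s=0110]: 10001000  (ones: 2)
  rows 56-63 [p,q,r,s=0111]: 10001000  (ones: 2)
  rows 64-71 [p,q,r,s=1000]: 10001000  (ones: 2)
  rows 72-79 [p,q,r,s=1001]: 10001000  (ones: 2)
  rows 80-87 [p,q,r,s=1010]: 10001000  (ones: 2)
  rows 88-95 [p,q,r,s=1011]: 10001000  (ones: 2)
  rows 96-103 [p,q,r,s=1100]: 10001000  (ones: 2)
  rows 104-111 [p,q,r,s=1101]: 10001000  (ones: 2)
  rows 112-119 [p,q,r,s=1110]: 10001000  (ones: 2)
  rows 120-127 [p,q,r,s=1111]: 10001000  (ones: 2)
Disagreements = 2+2+2+2+2+2+2+2+2+2+2+2+2+2+2+2 = 32

32


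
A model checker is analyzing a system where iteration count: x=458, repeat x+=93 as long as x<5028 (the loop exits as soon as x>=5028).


Step 1: x goes from 458 toward 5028 by 93; the body runs while x<5028, so iterations = ceil((bound-start)/step)
Step 2: Distance=4570
Step 3: ceil(4570/93)=50

50


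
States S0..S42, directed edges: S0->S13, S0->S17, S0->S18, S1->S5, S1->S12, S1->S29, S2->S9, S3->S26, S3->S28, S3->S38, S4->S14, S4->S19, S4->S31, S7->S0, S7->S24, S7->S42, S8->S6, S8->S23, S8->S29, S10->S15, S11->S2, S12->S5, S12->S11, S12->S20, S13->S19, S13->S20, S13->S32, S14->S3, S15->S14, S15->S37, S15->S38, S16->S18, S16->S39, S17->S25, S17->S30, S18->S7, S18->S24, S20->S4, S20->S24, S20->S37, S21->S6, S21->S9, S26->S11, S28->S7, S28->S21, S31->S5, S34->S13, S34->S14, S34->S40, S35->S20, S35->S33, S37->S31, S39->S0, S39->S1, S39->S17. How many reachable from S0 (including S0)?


BFS from S0:
  layer 0: {S0}
  layer 1: {S13, S17, S18}
  layer 2: {S7, S19, S20, S24, S25, S30, S32}
  layer 3: {S4, S37, S42}
  layer 4: {S14, S31}
  layer 5: {S3, S5}
  layer 6: {S26, S28, S38}
  layer 7: {S11, S21}
  layer 8: {S2, S6, S9}
Reachable set: {S0, S2, S3, S4, S5, S6, S7, S9, S11, S13, S14, S17, S18, S19, S20, S21, S24, S25, S26, S28, S30, S31, S32, S37, S38, S42}
Count = 26

26


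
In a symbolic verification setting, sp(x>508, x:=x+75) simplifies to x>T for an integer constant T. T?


Formula: sp(P, x:=E) = exists old_x. (x = E[old_x/x]) AND P[old_x/x] (old_x is the value of x before the assignment; eliminate old_x by solving x = E[old_x/x] for old_x)
Step 1: Precondition P: x>508, i.e. old_x > 508
Step 2: Assignment gives x = old_x + 75, so old_x = x - 75
Step 3: Substitute into P: x - 75 > 508
Step 4: Simplify: x > 508+75 = 583

583


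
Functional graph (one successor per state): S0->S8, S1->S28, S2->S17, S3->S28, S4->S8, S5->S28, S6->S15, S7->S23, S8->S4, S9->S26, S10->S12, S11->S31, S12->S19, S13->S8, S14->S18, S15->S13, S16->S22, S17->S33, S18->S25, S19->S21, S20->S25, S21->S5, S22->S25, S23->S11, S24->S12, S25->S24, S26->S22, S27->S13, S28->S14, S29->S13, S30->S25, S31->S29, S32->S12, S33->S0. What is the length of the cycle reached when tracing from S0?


Trace from S0 until a state repeats:
  S0 -> S8 -> S4 -> S8
S8 first seen at step 1, revisited at step 3.
Cycle length = 3 - 1 = 2

2


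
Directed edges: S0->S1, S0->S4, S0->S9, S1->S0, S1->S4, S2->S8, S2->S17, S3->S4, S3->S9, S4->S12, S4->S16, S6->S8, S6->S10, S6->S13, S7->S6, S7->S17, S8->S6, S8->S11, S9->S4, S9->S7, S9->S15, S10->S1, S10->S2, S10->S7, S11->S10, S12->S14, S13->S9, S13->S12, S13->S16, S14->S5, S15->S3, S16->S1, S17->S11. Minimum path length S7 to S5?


BFS layer-by-layer from S7:
  dist 0: {S7}
  dist 1: {S6, S17}
  dist 2: {S8, S10, S11, S13}
  dist 3: {S1, S2, S9, S12, S16}
  dist 4: {S0, S4, S14, S15}
  dist 5: {S3, S5}
  -> S5 reached at distance 5
Shortest path length = 5

5


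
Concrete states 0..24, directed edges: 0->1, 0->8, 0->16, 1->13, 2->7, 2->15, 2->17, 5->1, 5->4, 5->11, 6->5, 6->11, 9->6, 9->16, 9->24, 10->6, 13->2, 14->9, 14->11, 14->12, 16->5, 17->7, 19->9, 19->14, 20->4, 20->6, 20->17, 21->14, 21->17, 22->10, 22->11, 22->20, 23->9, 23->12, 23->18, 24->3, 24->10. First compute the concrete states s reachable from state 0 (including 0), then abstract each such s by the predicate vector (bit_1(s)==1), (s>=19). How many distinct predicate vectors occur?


BFS from 0:
Concrete reachable: {0, 1, 2, 4, 5, 7, 8, 11, 13, 15, 16, 17}
Abstract via predicates (bit_1(s)==1), (s>=19):
  (0,0) <- {0, 1, 4, 5, 8, 13, 16, 17}
  (1,0) <- {2, 7, 11, 15}
Distinct abstract states = 2

2


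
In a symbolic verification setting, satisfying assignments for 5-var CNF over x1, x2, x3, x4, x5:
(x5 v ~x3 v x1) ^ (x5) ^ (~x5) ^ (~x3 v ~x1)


CNF with 4 clauses over 5 vars (32 assignments).
An assignment satisfies CNF iff every clause has >=1 true literal.
Check each row (bits = x1,x2,x3,x4,x5; clause T/F shown):
  row 0 [00000]: clauses=TFTT -> 0
  row 1 [00001]: clauses=TTFT -> 0
  row 2 [00010]: clauses=TFTT -> 0
  row 3 [00011]: clauses=TTFT -> 0
  row 4 [00100]: clauses=FFTT -> 0
  row 5 [00101]: clauses=TTFT -> 0
  row 6 [00110]: clauses=FFTT -> 0
  row 7 [00111]: clauses=TTFT -> 0
  row 8 [01000]: clauses=TFTT -> 0
  row 9 [01001]: clauses=TTFT -> 0
  row 10 [01010]: clauses=TFTT -> 0
  row 11 [01011]: clauses=TTFT -> 0
  row 12 [01100]: clauses=FFTT -> 0
  row 13 [01101]: clauses=TTFT -> 0
  row 14 [01110]: clauses=FFTT -> 0
  row 15 [01111]: clauses=TTFT -> 0
  row 16 [10000]: clauses=TFTT -> 0
  row 17 [10001]: clauses=TTFT -> 0
  row 18 [10010]: clauses=TFTT -> 0
  row 19 [10011]: clauses=TTFT -> 0
  row 20 [10100]: clauses=TFTF -> 0
  row 21 [10101]: clauses=TTFF -> 0
  row 22 [10110]: clauses=TFTF -> 0
  row 23 [10111]: clauses=TTFF -> 0
  row 24 [11000]: clauses=TFTT -> 0
  row 25 [11001]: clauses=TTFT -> 0
  row 26 [11010]: clauses=TFTT -> 0
  row 27 [11011]: clauses=TTFT -> 0
  row 28 [11100]: clauses=TFTF -> 0
  row 29 [11101]: clauses=TTFF -> 0
  row 30 [11110]: clauses=TFTF -> 0
  row 31 [11111]: clauses=TTFF -> 0
Full result column, 8 rows per line (x1,x2 fixed per line; x3,x4,x5 runs 000..111 left to right):
  rows 0-7 [x1,x2=00]: 00000000  (ones: 0)
  rows 8-15 [x1,x2=01]: 00000000  (ones: 0)
  rows 16-23 [x1,x2=10]: 00000000  (ones: 0)
  rows 24-31 [x1,x2=11]: 00000000  (ones: 0)
Satisfying assignments = 0+0+0+0 = 0

0


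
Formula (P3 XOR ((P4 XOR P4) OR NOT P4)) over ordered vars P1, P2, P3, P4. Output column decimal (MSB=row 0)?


Formula: (P3 XOR ((P4 XOR P4) OR NOT P4)) over P1, P2, P3, P4 (16 rows)
Evaluate each row (bits = P1,P2,P3,P4, MSB first):
  row 0 [0000]: (0 XOR ((0 XOR 0) OR NOT 0)) -> 1
  row 1 [0001]: (0 XOR ((1 XOR 1) OR NOT 1)) -> 0
  row 2 [0010]: (1 XOR ((0 XOR 0) OR NOT 0)) -> 0
  row 3 [0011]: (1 XOR ((1 XOR 1) OR NOT 1)) -> 1
  row 4 [0100]: (0 XOR ((0 XOR 0) OR NOT 0)) -> 1
  row 5 [0101]: (0 XOR ((1 XOR 1) OR NOT 1)) -> 0
  row 6 [0110]: (1 XOR ((0 XOR 0) OR NOT 0)) -> 0
  row 7 [0111]: (1 XOR ((1 XOR 1) OR NOT 1)) -> 1
  row 8 [1000]: (0 XOR ((0 XOR 0) OR NOT 0)) -> 1
  row 9 [1001]: (0 XOR ((1 XOR 1) OR NOT 1)) -> 0
  row 10 [1010]: (1 XOR ((0 XOR 0) OR NOT 0)) -> 0
  row 11 [1011]: (1 XOR ((1 XOR 1) OR NOT 1)) -> 1
  row 12 [1100]: (0 XOR ((0 XOR 0) OR NOT 0)) -> 1
  row 13 [1101]: (0 XOR ((1 XOR 1) OR NOT 1)) -> 0
  row 14 [1110]: (1 XOR ((0 XOR 0) OR NOT 0)) -> 0
  row 15 [1111]: (1 XOR ((1 XOR 1) OR NOT 1)) -> 1
Full result column, 4 rows per line (P1,P2 fixed per line; P3,P4 runs 00..11 left to right):
  rows 0-3 [P1,P2=00]: 1001  = hex 9
  rows 4-7 [P1,P2=01]: 1001  = hex 9
  rows 8-11 [P1,P2=10]: 1001  = hex 9
  rows 12-15 [P1,P2=11]: 1001  = hex 9
Output column (row 0 .. row 15) = 1001100110011001
Output column grouped in 4s = 1001 1001 1001 1001 = 0x9999
Convert to decimal digit by digit (value = value*16 + digit):
  9 -> 9
  9*16 + 9 = 153
  153*16 + 9 = 2457
  2457*16 + 9 = 39321
Decimal = 39321

39321


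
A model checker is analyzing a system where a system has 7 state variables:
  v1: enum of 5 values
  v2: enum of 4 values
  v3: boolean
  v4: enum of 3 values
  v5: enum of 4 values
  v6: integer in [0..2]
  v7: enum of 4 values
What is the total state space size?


State space = product of domain sizes of all variables.
Domain sizes:
  v1 (enum of 5 values): 5
  v2 (enum of 4 values): 4
  v3 (boolean): 2
  v4 (enum of 3 values): 3
  v5 (enum of 4 values): 4
  v6 (integer in [0..2]): 3
  v7 (enum of 4 values): 4
Product = 5 * 4 * 2 * 3 * 4 * 3 * 4 = 5760

5760


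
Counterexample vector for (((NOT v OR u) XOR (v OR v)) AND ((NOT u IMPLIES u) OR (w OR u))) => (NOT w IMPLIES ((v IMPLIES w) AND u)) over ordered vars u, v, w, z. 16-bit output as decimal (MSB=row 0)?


F1 = (((NOT v OR u) XOR (v OR v)) AND ((NOT u IMPLIES u) OR (w OR u)))
F2 = (NOT w IMPLIES ((v IMPLIES w) AND u))
Counterexample to F1=>F2 is where F1=1 and F2=0.
Evaluate each row (bits = u,v,w,z, MSB first):
  row 0 [0000]: F1=0 F2=0 -> F1&~F2 -> 0
  row 1 [0001]: F1=0 F2=0 -> F1&~F2 -> 0
  row 2 [0010]: F1=1 F2=1 -> F1&~F2 -> 0
  row 3 [0011]: F1=1 F2=1 -> F1&~F2 -> 0
  row 4 [0100]: F1=0 F2=0 -> F1&~F2 -> 0
  row 5 [0101]: F1=0 F2=0 -> F1&~F2 -> 0
  row 6 [0110]: F1=1 F2=1 -> F1&~F2 -> 0
  row 7 [0111]: F1=1 F2=1 -> F1&~F2 -> 0
  row 8 [1000]: F1=1 F2=1 -> F1&~F2 -> 0
  row 9 [1001]: F1=1 F2=1 -> F1&~F2 -> 0
  row 10 [1010]: F1=1 F2=1 -> F1&~F2 -> 0
  row 11 [1011]: F1=1 F2=1 -> F1&~F2 -> 0
  row 12 [1100]: F1=0 F2=0 -> F1&~F2 -> 0
  row 13 [1101]: F1=0 F2=0 -> F1&~F2 -> 0
  row 14 [1110]: F1=0 F2=1 -> F1&~F2 -> 0
  row 15 [1111]: F1=0 F2=1 -> F1&~F2 -> 0
Full result column, 4 rows per line (u,v fixed per line; w,z runs 00..11 left to right):
  rows 0-3 [u,v=00]: 0000  = hex 0
  rows 4-7 [u,v=01]: 0000  = hex 0
  rows 8-11 [u,v=10]: 0000  = hex 0
  rows 12-15 [u,v=11]: 0000  = hex 0
Counterexample vector (row 0 .. row 15) = 0000000000000000
Output column grouped in 4s = 0000 0000 0000 0000 = 0x0000
Convert to decimal digit by digit (value = value*16 + digit):
  0 -> 0
  0*16 + 0 = 0
  0*16 + 0 = 0
  0*16 + 0 = 0
Decimal = 0

0


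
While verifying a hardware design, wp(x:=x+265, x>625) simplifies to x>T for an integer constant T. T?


Formula: wp(x:=E, P) = P[E/x] (substitute E for x in postcondition)
Step 1: Postcondition: x>625
Step 2: Substitute x+265 for x: x+265>625
Step 3: Solve for x: x > 625-265 = 360

360


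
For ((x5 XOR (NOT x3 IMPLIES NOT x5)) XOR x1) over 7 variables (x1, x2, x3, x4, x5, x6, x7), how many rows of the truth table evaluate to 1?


Formula: ((x5 XOR (NOT x3 IMPLIES NOT x5)) XOR x1) over 7 vars (128 rows)
Evaluate each row (x1, x2, x3, x4, x5, x6, x7 as bits, MSB first):
  row 0 [0000000]: ((0 XOR (NOT 0 IMPLIES NOT 0)) XOR 0) -> 1
  row 1 [0000001]: ((0 XOR (NOT 0 IMPLIES NOT 0)) XOR 0) -> 1
  row 2 [0000010]: ((0 XOR (NOT 0 IMPLIES NOT 0)) XOR 0) -> 1
  row 3 [0000011]: ((0 XOR (NOT 0 IMPLIES NOT 0)) XOR 0) -> 1
  row 4 [0000100]: ((1 XOR (NOT 0 IMPLIES NOT 1)) XOR 0) -> 1
  (every remaining row is evaluated the same way; all 128 results are listed next)
Full result column, 8 rows per line (x1,x2,x3,x4 fixed per line; x5,x6,x7 runs 000..111 left to right):
  rows 0-7 [x1,x2,x3,x4=0000]: 11111111  (ones: 8)
  rows 8-15 [x1,x2,x3,x4=0001]: 11111111  (ones: 8)
  rows 16-23 [x1,x2,x3,x4=0010]: 11110000  (ones: 4)
  rows 24-31 [x1,x2,x3,x4=0011]: 11110000  (ones: 4)
  rows 32-39 [x1,x2,x3,x4=0100]: 11111111  (ones: 8)
  rows 40-47 [x1,x2,x3,x4=0101]: 11111111  (ones: 8)
  rows 48-55 [x1,x2,x3,x4=0110]: 11110000  (ones: 4)
  rows 56-63 [x1,x2,x3,x4=0111]: 11110000  (ones: 4)
  rows 64-71 [x1,x2,x3,x4=1000]: 00000000  (ones: 0)
  rows 72-79 [x1,x2,x3,x4=1001]: 00000000  (ones: 0)
  rows 80-87 [x1,x2,x3,x4=1010]: 00001111  (ones: 4)
  rows 88-95 [x1,x2,x3,x4=1011]: 00001111  (ones: 4)
  rows 96-103 [x1,x2,x3,x4=1100]: 00000000  (ones: 0)
  rows 104-111 [x1,x2,x3,x4=1101]: 00000000  (ones: 0)
  rows 112-119 [x1,x2,x3,x4=1110]: 00001111  (ones: 4)
  rows 120-127 [x1,x2,x3,x4=1111]: 00001111  (ones: 4)
Count of 1-rows = 8+8+4+4+8+8+4+4+0+0+4+4+0+0+4+4 = 64

64


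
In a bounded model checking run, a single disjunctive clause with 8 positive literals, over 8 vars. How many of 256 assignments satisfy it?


Step 1: Total=2^8=256
Step 2: Unsat when all 8 false: 2^0=1
Step 3: Sat=256-1=255

255


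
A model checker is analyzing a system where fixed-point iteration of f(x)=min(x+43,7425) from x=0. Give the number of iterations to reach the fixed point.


Step 1: x=0, cap=7425, increment=43
Step 2: x grows by 43 each step until capped at 7425; fixed point is x=7425
Step 3: iterations = ceil(7425/43) = 173

173


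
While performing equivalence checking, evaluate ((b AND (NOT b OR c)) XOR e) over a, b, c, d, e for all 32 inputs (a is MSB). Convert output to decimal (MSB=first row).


Formula: ((b AND (NOT b OR c)) XOR e) over a, b, c, d, e (32 rows)
Evaluate each row (bits = a,b,c,d,e, MSB first):
  row 0 [00000]: ((0 AND (NOT 0 OR 0)) XOR 0) -> 0
  row 1 [00001]: ((0 AND (NOT 0 OR 0)) XOR 1) -> 1
  row 2 [00010]: ((0 AND (NOT 0 OR 0)) XOR 0) -> 0
  row 3 [00011]: ((0 AND (NOT 0 OR 0)) XOR 1) -> 1
  row 4 [00100]: ((0 AND (NOT 0 OR 1)) XOR 0) -> 0
  row 5 [00101]: ((0 AND (NOT 0 OR 1)) XOR 1) -> 1
  row 6 [00110]: ((0 AND (NOT 0 OR 1)) XOR 0) -> 0
  row 7 [00111]: ((0 AND (NOT 0 OR 1)) XOR 1) -> 1
  row 8 [01000]: ((1 AND (NOT 1 OR 0)) XOR 0) -> 0
  row 9 [01001]: ((1 AND (NOT 1 OR 0)) XOR 1) -> 1
  row 10 [01010]: ((1 AND (NOT 1 OR 0)) XOR 0) -> 0
  row 11 [01011]: ((1 AND (NOT 1 OR 0)) XOR 1) -> 1
  row 12 [01100]: ((1 AND (NOT 1 OR 1)) XOR 0) -> 1
  row 13 [01101]: ((1 AND (NOT 1 OR 1)) XOR 1) -> 0
  row 14 [01110]: ((1 AND (NOT 1 OR 1)) XOR 0) -> 1
  row 15 [01111]: ((1 AND (NOT 1 OR 1)) XOR 1) -> 0
  row 16 [10000]: ((0 AND (NOT 0 OR 0)) XOR 0) -> 0
  row 17 [10001]: ((0 AND (NOT 0 OR 0)) XOR 1) -> 1
  row 18 [10010]: ((0 AND (NOT 0 OR 0)) XOR 0) -> 0
  row 19 [10011]: ((0 AND (NOT 0 OR 0)) XOR 1) -> 1
  row 20 [10100]: ((0 AND (NOT 0 OR 1)) XOR 0) -> 0
  row 21 [10101]: ((0 AND (NOT 0 OR 1)) XOR 1) -> 1
  row 22 [10110]: ((0 AND (NOT 0 OR 1)) XOR 0) -> 0
  row 23 [10111]: ((0 AND (NOT 0 OR 1)) XOR 1) -> 1
  row 24 [11000]: ((1 AND (NOT 1 OR 0)) XOR 0) -> 0
  row 25 [11001]: ((1 AND (NOT 1 OR 0)) XOR 1) -> 1
  row 26 [11010]: ((1 AND (NOT 1 OR 0)) XOR 0) -> 0
  row 27 [11011]: ((1 AND (NOT 1 OR 0)) XOR 1) -> 1
  row 28 [11100]: ((1 AND (NOT 1 OR 1)) XOR 0) -> 1
  row 29 [11101]: ((1 AND (NOT 1 OR 1)) XOR 1) -> 0
  row 30 [11110]: ((1 AND (NOT 1 OR 1)) XOR 0) -> 1
  row 31 [11111]: ((1 AND (NOT 1 OR 1)) XOR 1) -> 0
Full result column, 4 rows per line (a,b,c fixed per line; d,e runs 00..11 left to right):
  rows 0-3 [a,b,c=000]: 0101  = hex 5
  rows 4-7 [a,b,c=001]: 0101  = hex 5
  rows 8-11 [a,b,c=010]: 0101  = hex 5
  rows 12-15 [a,b,c=011]: 1010  = hex A
  rows 16-19 [a,b,c=100]: 0101  = hex 5
  rows 20-23 [a,b,c=101]: 0101  = hex 5
  rows 24-27 [a,b,c=110]: 0101  = hex 5
  rows 28-31 [a,b,c=111]: 1010  = hex A
Output column (row 0 .. row 31) = 01010101010110100101010101011010
Output column grouped in 4s = 0101 0101 0101 1010 0101 0101 0101 1010 = 0x555A555A
Convert to decimal digit by digit (value = value*16 + digit):
  5 -> 5
  5*16 + 5 = 85
  85*16 + 5 = 1365
  1365*16 + 10 (A) = 21850
  21850*16 + 5 = 349605
  349605*16 + 5 = 5593685
  5593685*16 + 5 = 89498965
  89498965*16 + 10 (A) = 1431983450
Decimal = 1431983450

1431983450


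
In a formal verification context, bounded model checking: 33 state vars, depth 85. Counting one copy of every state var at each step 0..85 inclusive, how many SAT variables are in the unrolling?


BMC unrolls to depth k, creating one copy of each state var for steps 0..k.
Step count = 85 + 1 = 86 (steps 0 through 85)
Vars per step = 33
Total = 33 * 86 = 2838

2838


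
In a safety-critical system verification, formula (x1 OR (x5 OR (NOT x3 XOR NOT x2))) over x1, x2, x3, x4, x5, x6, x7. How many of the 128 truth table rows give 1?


Formula: (x1 OR (x5 OR (NOT x3 XOR NOT x2))) over 7 vars (128 rows)
Evaluate each row (x1, x2, x3, x4, x5, x6, x7 as bits, MSB first):
  row 0 [0000000]: (0 OR (0 OR (NOT 0 XOR NOT 0))) -> 0
  row 1 [0000001]: (0 OR (0 OR (NOT 0 XOR NOT 0))) -> 0
  row 2 [0000010]: (0 OR (0 OR (NOT 0 XOR NOT 0))) -> 0
  row 3 [0000011]: (0 OR (0 OR (NOT 0 XOR NOT 0))) -> 0
  row 4 [0000100]: (0 OR (1 OR (NOT 0 XOR NOT 0))) -> 1
  (every remaining row is evaluated the same way; all 128 results are listed next)
Full result column, 8 rows per line (x1,x2,x3,x4 fixed per line; x5,x6,x7 runs 000..111 left to right):
  rows 0-7 [x1,x2,x3,x4=0000]: 00001111  (ones: 4)
  rows 8-15 [x1,x2,x3,x4=0001]: 00001111  (ones: 4)
  rows 16-23 [x1,x2,x3,x4=0010]: 11111111  (ones: 8)
  rows 24-31 [x1,x2,x3,x4=0011]: 11111111  (ones: 8)
  rows 32-39 [x1,x2,x3,x4=0100]: 11111111  (ones: 8)
  rows 40-47 [x1,x2,x3,x4=0101]: 11111111  (ones: 8)
  rows 48-55 [x1,x2,x3,x4=0110]: 00001111  (ones: 4)
  rows 56-63 [x1,x2,x3,x4=0111]: 00001111  (ones: 4)
  rows 64-71 [x1,x2,x3,x4=1000]: 11111111  (ones: 8)
  rows 72-79 [x1,x2,x3,x4=1001]: 11111111  (ones: 8)
  rows 80-87 [x1,x2,x3,x4=1010]: 11111111  (ones: 8)
  rows 88-95 [x1,x2,x3,x4=1011]: 11111111  (ones: 8)
  rows 96-103 [x1,x2,x3,x4=1100]: 11111111  (ones: 8)
  rows 104-111 [x1,x2,x3,x4=1101]: 11111111  (ones: 8)
  rows 112-119 [x1,x2,x3,x4=1110]: 11111111  (ones: 8)
  rows 120-127 [x1,x2,x3,x4=1111]: 11111111  (ones: 8)
Count of 1-rows = 4+4+8+8+8+8+4+4+8+8+8+8+8+8+8+8 = 112

112


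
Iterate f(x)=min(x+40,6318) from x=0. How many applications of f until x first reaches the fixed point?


Step 1: x=0, cap=6318, increment=40
Step 2: x grows by 40 each step until capped at 6318; fixed point is x=6318
Step 3: iterations = ceil(6318/40) = 158

158


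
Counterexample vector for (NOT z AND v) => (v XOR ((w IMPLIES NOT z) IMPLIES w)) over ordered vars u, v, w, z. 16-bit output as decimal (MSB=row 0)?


F1 = (NOT z AND v)
F2 = (v XOR ((w IMPLIES NOT z) IMPLIES w))
Counterexample to F1=>F2 is where F1=1 and F2=0.
Evaluate each row (bits = u,v,w,z, MSB first):
  row 0 [0000]: F1=0 F2=0 -> F1&~F2 -> 0
  row 1 [0001]: F1=0 F2=0 -> F1&~F2 -> 0
  row 2 [0010]: F1=0 F2=1 -> F1&~F2 -> 0
  row 3 [0011]: F1=0 F2=1 -> F1&~F2 -> 0
  row 4 [0100]: F1=1 F2=1 -> F1&~F2 -> 0
  row 5 [0101]: F1=0 F2=1 -> F1&~F2 -> 0
  row 6 [0110]: F1=1 F2=0 -> F1&~F2 -> 1
  row 7 [0111]: F1=0 F2=0 -> F1&~F2 -> 0
  row 8 [1000]: F1=0 F2=0 -> F1&~F2 -> 0
  row 9 [1001]: F1=0 F2=0 -> F1&~F2 -> 0
  row 10 [1010]: F1=0 F2=1 -> F1&~F2 -> 0
  row 11 [1011]: F1=0 F2=1 -> F1&~F2 -> 0
  row 12 [1100]: F1=1 F2=1 -> F1&~F2 -> 0
  row 13 [1101]: F1=0 F2=1 -> F1&~F2 -> 0
  row 14 [1110]: F1=1 F2=0 -> F1&~F2 -> 1
  row 15 [1111]: F1=0 F2=0 -> F1&~F2 -> 0
Full result column, 4 rows per line (u,v fixed per line; w,z runs 00..11 left to right):
  rows 0-3 [u,v=00]: 0000  = hex 0
  rows 4-7 [u,v=01]: 0010  = hex 2
  rows 8-11 [u,v=10]: 0000  = hex 0
  rows 12-15 [u,v=11]: 0010  = hex 2
Counterexample vector (row 0 .. row 15) = 0000001000000010
Output column grouped in 4s = 0000 0010 0000 0010 = 0x0202
Convert to decimal digit by digit (value = value*16 + digit):
  0 -> 0
  0*16 + 2 = 2
  2*16 + 0 = 32
  32*16 + 2 = 514
Decimal = 514

514


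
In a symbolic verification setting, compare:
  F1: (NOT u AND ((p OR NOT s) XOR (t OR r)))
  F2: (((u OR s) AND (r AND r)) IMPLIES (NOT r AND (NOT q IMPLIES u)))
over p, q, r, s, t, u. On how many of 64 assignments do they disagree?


F1 = (NOT u AND ((p OR NOT s) XOR (t OR r)))
F2 = (((u OR s) AND (r AND r)) IMPLIES (NOT r AND (NOT q IMPLIES u)))
Evaluate both on each of 64 rows (bits = p,q,r,s,t,u):
  row 0 [000000]: F1=1 F2=1 -> 0
  row 1 [000001]: F1=0 F2=1 (differ) -> 1
  row 2 [000010]: F1=0 F2=1 (differ) -> 1
  row 3 [000011]: F1=0 F2=1 (differ) -> 1
  row 4 [000100]: F1=0 F2=1 (differ) -> 1
  (every remaining row is evaluated the same way; all 64 results are listed next)
Full result column, 8 rows per line (p,q,r fixed per line; s,t,u runs 000..111 left to right):
  rows 0-7 [p,q,r=000]: 01111101  (ones: 6)
  rows 8-15 [p,q,r=001]: 10101010  (ones: 4)
  rows 16-23 [p,q,r=010]: 01111101  (ones: 6)
  rows 24-31 [p,q,r=011]: 10101010  (ones: 4)
  rows 32-39 [p,q,r=100]: 01110111  (ones: 6)
  rows 40-47 [p,q,r=101]: 10100000  (ones: 2)
  rows 48-55 [p,q,r=110]: 01110111  (ones: 6)
  rows 56-63 [p,q,r=111]: 10100000  (ones: 2)
Disagreements = 6+4+6+4+6+2+6+2 = 36

36


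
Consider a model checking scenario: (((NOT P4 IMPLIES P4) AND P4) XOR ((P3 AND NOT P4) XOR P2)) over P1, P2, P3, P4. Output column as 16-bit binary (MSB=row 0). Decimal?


Formula: (((NOT P4 IMPLIES P4) AND P4) XOR ((P3 AND NOT P4) XOR P2)) over P1, P2, P3, P4 (16 rows)
Evaluate each row (bits = P1,P2,P3,P4, MSB first):
  row 0 [0000]: (((NOT 0 IMPLIES 0) AND 0) XOR ((0 AND NOT 0) XOR 0)) -> 0
  row 1 [0001]: (((NOT 1 IMPLIES 1) AND 1) XOR ((0 AND NOT 1) XOR 0)) -> 1
  row 2 [0010]: (((NOT 0 IMPLIES 0) AND 0) XOR ((1 AND NOT 0) XOR 0)) -> 1
  row 3 [0011]: (((NOT 1 IMPLIES 1) AND 1) XOR ((1 AND NOT 1) XOR 0)) -> 1
  row 4 [0100]: (((NOT 0 IMPLIES 0) AND 0) XOR ((0 AND NOT 0) XOR 1)) -> 1
  row 5 [0101]: (((NOT 1 IMPLIES 1) AND 1) XOR ((0 AND NOT 1) XOR 1)) -> 0
  row 6 [0110]: (((NOT 0 IMPLIES 0) AND 0) XOR ((1 AND NOT 0) XOR 1)) -> 0
  row 7 [0111]: (((NOT 1 IMPLIES 1) AND 1) XOR ((1 AND NOT 1) XOR 1)) -> 0
  row 8 [1000]: (((NOT 0 IMPLIES 0) AND 0) XOR ((0 AND NOT 0) XOR 0)) -> 0
  row 9 [1001]: (((NOT 1 IMPLIES 1) AND 1) XOR ((0 AND NOT 1) XOR 0)) -> 1
  row 10 [1010]: (((NOT 0 IMPLIES 0) AND 0) XOR ((1 AND NOT 0) XOR 0)) -> 1
  row 11 [1011]: (((NOT 1 IMPLIES 1) AND 1) XOR ((1 AND NOT 1) XOR 0)) -> 1
  row 12 [1100]: (((NOT 0 IMPLIES 0) AND 0) XOR ((0 AND NOT 0) XOR 1)) -> 1
  row 13 [1101]: (((NOT 1 IMPLIES 1) AND 1) XOR ((0 AND NOT 1) XOR 1)) -> 0
  row 14 [1110]: (((NOT 0 IMPLIES 0) AND 0) XOR ((1 AND NOT 0) XOR 1)) -> 0
  row 15 [1111]: (((NOT 1 IMPLIES 1) AND 1) XOR ((1 AND NOT 1) XOR 1)) -> 0
Full result column, 4 rows per line (P1,P2 fixed per line; P3,P4 runs 00..11 left to right):
  rows 0-3 [P1,P2=00]: 0111  = hex 7
  rows 4-7 [P1,P2=01]: 1000  = hex 8
  rows 8-11 [P1,P2=10]: 0111  = hex 7
  rows 12-15 [P1,P2=11]: 1000  = hex 8
Output column (row 0 .. row 15) = 0111100001111000
Output column grouped in 4s = 0111 1000 0111 1000 = 0x7878
Convert to decimal digit by digit (value = value*16 + digit):
  7 -> 7
  7*16 + 8 = 120
  120*16 + 7 = 1927
  1927*16 + 8 = 30840
Decimal = 30840

30840
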